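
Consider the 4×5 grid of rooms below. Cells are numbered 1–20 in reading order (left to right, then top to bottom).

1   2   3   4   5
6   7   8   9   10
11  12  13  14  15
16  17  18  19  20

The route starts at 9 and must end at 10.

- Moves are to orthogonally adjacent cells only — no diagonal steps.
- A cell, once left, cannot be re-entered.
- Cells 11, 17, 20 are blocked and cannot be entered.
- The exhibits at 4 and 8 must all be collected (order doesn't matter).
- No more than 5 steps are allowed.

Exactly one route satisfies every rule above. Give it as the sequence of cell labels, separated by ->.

9 -> 8 -> 3 -> 4 -> 5 -> 10

The 5-move cap with required stops at 4, 8 leaves no slack for detours.
Route from 9: left 1 to 8, up 1 to 3, right 2 to 5, down 1 to 10 — 5 moves in all.
Check: all required cells visited; 5 ≤ 5 moves.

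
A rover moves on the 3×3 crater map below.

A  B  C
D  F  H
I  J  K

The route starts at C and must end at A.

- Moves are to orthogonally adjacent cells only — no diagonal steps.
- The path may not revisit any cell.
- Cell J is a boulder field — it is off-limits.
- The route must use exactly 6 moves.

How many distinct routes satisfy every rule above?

0

Need simple routes of exactly 6 moves from C to A (Manhattan distance 2, so 2 moves are spent on a detour and 2 undoing it).
No route satisfies every constraint, so the count is 0.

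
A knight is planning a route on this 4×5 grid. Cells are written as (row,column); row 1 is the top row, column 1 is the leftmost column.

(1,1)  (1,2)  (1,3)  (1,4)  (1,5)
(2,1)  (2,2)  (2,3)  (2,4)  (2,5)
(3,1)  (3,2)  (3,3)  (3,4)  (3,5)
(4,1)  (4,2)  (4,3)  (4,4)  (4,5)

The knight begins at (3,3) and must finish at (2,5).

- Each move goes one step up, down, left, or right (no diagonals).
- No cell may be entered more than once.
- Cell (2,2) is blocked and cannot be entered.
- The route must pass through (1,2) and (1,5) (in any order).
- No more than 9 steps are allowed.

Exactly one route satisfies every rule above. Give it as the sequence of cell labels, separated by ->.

(3,3) -> (3,2) -> (3,1) -> (2,1) -> (1,1) -> (1,2) -> (1,3) -> (1,4) -> (1,5) -> (2,5)

Any route must reach (1,2) and (1,5) and still end at (2,5) within 9 moves, so the order of the required stops is forced.
Route from (3,3): left 2 to (3,1), up 2 to (1,1), right 4 to (1,5), down 1 to (2,5) — 9 moves in all.
Check: all required cells visited; 9 ≤ 9 moves.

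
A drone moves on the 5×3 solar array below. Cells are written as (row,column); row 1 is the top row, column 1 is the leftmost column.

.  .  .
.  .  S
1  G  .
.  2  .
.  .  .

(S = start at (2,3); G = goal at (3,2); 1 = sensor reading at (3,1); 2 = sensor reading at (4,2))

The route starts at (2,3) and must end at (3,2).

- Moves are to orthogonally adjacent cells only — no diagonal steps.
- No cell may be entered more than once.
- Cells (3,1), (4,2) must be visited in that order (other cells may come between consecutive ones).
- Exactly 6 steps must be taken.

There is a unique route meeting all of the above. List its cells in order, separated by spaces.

The waypoints must appear in the order (3,1), (4,2), with no cell reused.
Route from (2,3): 2× left (reaching (2,1)), 2× down (reaching (4,1)), right to (4,2), up to (3,2) — 6 moves in all.
Check: order respected (1 at step 3, 2 at step 5); 6 moves as required.

(2,3) (2,2) (2,1) (3,1) (4,1) (4,2) (3,2)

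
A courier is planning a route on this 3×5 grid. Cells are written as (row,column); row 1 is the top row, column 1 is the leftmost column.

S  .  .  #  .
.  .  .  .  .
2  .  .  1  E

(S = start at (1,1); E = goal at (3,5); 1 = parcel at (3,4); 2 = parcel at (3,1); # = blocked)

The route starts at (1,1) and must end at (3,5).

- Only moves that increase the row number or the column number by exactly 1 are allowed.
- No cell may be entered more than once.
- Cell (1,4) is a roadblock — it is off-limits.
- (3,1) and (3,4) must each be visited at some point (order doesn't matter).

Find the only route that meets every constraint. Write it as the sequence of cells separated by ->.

Moves only go right or down, so the column and row indices never decrease.
Route from (1,1): down 2 to (3,1), right 4 to (3,5) — 6 moves in all.
Check: all required cells visited.

(1,1) -> (2,1) -> (3,1) -> (3,2) -> (3,3) -> (3,4) -> (3,5)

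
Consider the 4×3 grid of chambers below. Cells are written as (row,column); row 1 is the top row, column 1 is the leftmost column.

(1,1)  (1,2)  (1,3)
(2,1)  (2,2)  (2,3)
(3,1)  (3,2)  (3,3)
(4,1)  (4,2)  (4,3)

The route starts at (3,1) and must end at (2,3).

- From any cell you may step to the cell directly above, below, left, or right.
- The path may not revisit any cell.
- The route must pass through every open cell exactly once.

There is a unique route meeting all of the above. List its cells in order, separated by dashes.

Need to visit all 12 open cells exactly once, starting at (3,1) and ending at (2,3).
Route from (3,1): down to (4,1), 2× right (reaching (4,3)), up to (3,3), left to (3,2), up to (2,2), left to (2,1), up to (1,1), 2× right (reaching (1,3)), down to (2,3) — 11 moves in all.
Check: all 12 open cells covered.

(3,1) - (4,1) - (4,2) - (4,3) - (3,3) - (3,2) - (2,2) - (2,1) - (1,1) - (1,2) - (1,3) - (2,3)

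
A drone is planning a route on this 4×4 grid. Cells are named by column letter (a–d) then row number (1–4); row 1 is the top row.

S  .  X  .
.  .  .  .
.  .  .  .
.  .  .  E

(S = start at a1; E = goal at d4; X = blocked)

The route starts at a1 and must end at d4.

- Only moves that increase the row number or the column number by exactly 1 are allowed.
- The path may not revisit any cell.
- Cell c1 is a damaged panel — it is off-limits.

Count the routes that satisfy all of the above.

16

A right/down-only route from a1 to d4 makes exactly 3 down-moves and 3 right-moves in some order.
With no other constraints that would be C(6,3) = 20 routes.
Subtract routes through each blocked cell (inclusion–exclusion for overlaps): − through c1: 4 → 16.
That gives 16 routes.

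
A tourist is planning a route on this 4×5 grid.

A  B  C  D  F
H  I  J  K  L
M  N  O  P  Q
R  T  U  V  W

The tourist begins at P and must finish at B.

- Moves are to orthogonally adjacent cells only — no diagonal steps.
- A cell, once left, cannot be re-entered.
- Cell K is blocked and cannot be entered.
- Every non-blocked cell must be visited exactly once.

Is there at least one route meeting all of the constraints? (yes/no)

One route that works: P → V → W → Q → L → F → D → C → J → O → U → T → R → M → N → I → H → A → B.

yes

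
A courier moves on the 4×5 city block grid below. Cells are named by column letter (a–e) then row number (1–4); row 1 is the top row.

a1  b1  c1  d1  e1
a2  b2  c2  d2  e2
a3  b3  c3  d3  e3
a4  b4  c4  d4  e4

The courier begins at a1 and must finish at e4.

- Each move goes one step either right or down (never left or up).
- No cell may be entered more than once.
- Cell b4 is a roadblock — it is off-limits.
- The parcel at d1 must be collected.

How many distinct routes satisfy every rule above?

4

A right/down-only route from a1 to e4 makes exactly 3 down-moves and 4 right-moves in some order.
With no other constraints that would be C(7,3) = 35 routes.
Split at d1 and multiply the segment counts (each segment already excludes blocked cells): a1→d1: 1; d1→e4: 4; product = 4.
That gives 4 routes.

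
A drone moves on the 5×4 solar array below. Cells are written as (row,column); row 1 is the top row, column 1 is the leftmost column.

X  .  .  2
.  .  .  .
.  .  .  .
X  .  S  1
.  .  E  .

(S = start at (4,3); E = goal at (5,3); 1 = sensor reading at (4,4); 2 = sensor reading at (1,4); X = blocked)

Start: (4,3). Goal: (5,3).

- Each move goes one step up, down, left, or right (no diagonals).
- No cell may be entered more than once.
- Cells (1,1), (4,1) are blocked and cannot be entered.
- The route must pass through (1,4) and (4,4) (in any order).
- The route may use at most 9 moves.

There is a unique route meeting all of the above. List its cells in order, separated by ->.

The budget equals the shortest possible length, so every move has to be on a shortest route through the required cells.
Route from (4,3): up 3 to (1,3), right 1 to (1,4), down 4 to (5,4), left 1 to (5,3) — 9 moves in all.
Check: all required cells visited; 9 ≤ 9 moves.

(4,3) -> (3,3) -> (2,3) -> (1,3) -> (1,4) -> (2,4) -> (3,4) -> (4,4) -> (5,4) -> (5,3)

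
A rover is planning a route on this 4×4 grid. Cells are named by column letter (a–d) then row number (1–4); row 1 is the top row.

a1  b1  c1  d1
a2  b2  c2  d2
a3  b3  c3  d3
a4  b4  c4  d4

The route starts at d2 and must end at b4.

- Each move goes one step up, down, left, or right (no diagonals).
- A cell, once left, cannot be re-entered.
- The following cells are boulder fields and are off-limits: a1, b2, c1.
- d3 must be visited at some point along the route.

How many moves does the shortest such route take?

Any route passes through d3 somewhere between d2 and b4. Summing Manhattan distances along the two legs (d2 → d3 → b4) gives a lower bound of 1 + 3 = 4 moves.
A route of 4 moves achieves this: d2 → d3 → d4 → c4 → b4.
Since 4 matches the lower bound, it is optimal.

4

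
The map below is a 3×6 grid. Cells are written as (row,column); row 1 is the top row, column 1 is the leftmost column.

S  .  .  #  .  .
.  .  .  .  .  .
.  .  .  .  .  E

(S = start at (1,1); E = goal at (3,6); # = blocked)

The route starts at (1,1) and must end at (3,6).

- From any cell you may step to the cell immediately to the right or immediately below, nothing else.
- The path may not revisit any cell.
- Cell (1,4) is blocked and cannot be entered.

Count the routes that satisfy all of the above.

15

A right/down-only route from (1,1) to (3,6) makes exactly 2 down-moves and 5 right-moves in some order.
With no other constraints that would be C(7,2) = 21 routes.
Subtract routes through each blocked cell (inclusion–exclusion for overlaps): − through (1,4): 6 → 15.
That gives 15 routes.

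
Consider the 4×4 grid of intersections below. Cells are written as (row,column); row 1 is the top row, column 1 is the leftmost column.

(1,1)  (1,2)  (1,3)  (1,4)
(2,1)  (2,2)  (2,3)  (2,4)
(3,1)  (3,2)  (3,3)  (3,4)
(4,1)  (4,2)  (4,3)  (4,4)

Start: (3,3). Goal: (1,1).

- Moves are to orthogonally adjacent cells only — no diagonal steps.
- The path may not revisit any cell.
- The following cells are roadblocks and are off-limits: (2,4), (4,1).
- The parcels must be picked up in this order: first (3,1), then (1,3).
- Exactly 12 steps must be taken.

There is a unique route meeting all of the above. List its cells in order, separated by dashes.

The waypoints must appear in the order (3,1), (1,3), with no cell reused.
Route from (3,3): right to (3,4), down to (4,4), 2× left (reaching (4,2)), up to (3,2), left to (3,1), up to (2,1), 2× right (reaching (2,3)), up to (1,3), 2× left (reaching (1,1)) — 12 moves in all.
Check: order respected ((3,1) at step 6, (1,3) at step 10); 12 moves as required.

(3,3) - (3,4) - (4,4) - (4,3) - (4,2) - (3,2) - (3,1) - (2,1) - (2,2) - (2,3) - (1,3) - (1,2) - (1,1)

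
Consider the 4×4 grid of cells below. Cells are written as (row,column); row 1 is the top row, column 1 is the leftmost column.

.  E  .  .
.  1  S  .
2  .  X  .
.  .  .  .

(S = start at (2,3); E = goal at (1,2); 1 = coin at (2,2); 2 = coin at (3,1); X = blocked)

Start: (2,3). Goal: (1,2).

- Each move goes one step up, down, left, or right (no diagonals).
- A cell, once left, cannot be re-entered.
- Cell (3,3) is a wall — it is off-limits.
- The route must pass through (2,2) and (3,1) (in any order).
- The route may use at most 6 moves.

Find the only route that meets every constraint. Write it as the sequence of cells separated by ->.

Any route must reach (2,2) and (3,1) and still end at (1,2) within 6 moves, so the order of the required stops is forced.
Route from (2,3): left 1 to (2,2), down 1 to (3,2), left 1 to (3,1), up 2 to (1,1), right 1 to (1,2) — 6 moves in all.
Check: all required cells visited; 6 ≤ 6 moves.

(2,3) -> (2,2) -> (3,2) -> (3,1) -> (2,1) -> (1,1) -> (1,2)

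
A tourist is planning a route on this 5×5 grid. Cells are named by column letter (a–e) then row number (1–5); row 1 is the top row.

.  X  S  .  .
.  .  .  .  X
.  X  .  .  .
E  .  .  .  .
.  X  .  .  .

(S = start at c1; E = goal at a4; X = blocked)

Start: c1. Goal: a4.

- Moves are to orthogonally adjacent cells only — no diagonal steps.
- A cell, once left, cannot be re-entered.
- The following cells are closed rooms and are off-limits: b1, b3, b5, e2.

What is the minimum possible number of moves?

The Manhattan distance from c1 to a4 is |1−4| + |3−1| = 5, so at least 5 moves are needed.
A route of 5 moves achieves this: c1 → c2 → c3 → c4 → b4 → a4.
Since 5 matches the lower bound, it is optimal.

5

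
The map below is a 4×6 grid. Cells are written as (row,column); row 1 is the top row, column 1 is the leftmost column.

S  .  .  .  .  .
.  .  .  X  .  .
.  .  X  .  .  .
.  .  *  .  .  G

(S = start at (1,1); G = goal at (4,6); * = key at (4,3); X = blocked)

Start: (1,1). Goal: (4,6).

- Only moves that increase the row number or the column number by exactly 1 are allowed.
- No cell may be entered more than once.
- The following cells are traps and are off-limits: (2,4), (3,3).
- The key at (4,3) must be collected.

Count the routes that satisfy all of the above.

A right/down-only route from (1,1) to (4,6) makes exactly 3 down-moves and 5 right-moves in some order.
With no other constraints that would be C(8,3) = 56 routes.
Split at (4,3) and multiply the segment counts (each segment already excludes blocked cells): (1,1)→(4,3): 4; (4,3)→(4,6): 1; product = 4.
That gives 4 routes.

4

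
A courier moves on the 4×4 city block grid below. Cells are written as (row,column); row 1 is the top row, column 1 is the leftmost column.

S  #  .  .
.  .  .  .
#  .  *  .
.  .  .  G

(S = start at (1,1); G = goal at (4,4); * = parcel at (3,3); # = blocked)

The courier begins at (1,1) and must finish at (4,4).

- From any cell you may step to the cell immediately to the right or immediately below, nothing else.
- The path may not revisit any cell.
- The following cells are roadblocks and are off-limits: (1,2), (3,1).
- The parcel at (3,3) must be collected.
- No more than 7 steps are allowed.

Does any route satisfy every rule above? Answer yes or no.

yes

One route that works: (1,1) → (2,1) → (2,2) → (3,2) → (3,3) → (4,3) → (4,4).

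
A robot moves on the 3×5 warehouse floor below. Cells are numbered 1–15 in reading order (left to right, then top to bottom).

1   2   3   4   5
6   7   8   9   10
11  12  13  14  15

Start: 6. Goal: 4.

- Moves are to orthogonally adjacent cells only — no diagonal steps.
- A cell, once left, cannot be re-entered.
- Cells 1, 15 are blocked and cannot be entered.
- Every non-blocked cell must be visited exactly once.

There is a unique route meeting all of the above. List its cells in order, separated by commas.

Need to visit all 13 open cells exactly once, starting at 6 and ending at 4.
Cell 2 has only two open neighbours (7 and 3), so the path must pass straight through it: one of those is the cell it's entered from and the other is where it exits.
Route from 6: down to 11, right to 12, 2× up (reaching 2), right to 3, 2× down (reaching 13), right to 14, up to 9, right to 10, up to 5, left to 4 — 12 moves in all.
Check: all 13 open cells covered.

6, 11, 12, 7, 2, 3, 8, 13, 14, 9, 10, 5, 4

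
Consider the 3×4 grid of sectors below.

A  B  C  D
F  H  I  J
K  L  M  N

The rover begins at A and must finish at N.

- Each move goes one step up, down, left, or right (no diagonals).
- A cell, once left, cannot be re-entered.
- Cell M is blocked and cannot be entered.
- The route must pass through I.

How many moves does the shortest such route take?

Any route passes through I somewhere between A and N. Summing Manhattan distances along the two legs (A → I → N) gives a lower bound of 3 + 2 = 5 moves.
A route of 5 moves achieves this: A → F → H → I → J → N.
Since 5 matches the lower bound, it is optimal.

5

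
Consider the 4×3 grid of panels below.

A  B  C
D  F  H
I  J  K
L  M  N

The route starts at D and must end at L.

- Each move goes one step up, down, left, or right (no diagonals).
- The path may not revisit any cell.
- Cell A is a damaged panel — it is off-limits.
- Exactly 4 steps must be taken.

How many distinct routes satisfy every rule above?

3

Need simple routes of exactly 4 moves from D to L (Manhattan distance 2, so 1 moves are spent on a detour and 1 undoing it).
Enumerating: D I J M L | D F J M L | D F J I L.
That gives 3 routes.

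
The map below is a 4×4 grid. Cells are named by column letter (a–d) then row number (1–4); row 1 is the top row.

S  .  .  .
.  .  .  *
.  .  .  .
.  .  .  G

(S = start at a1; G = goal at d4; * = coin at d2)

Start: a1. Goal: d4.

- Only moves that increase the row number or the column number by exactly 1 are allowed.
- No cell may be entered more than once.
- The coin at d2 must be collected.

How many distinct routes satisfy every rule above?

4

A right/down-only route from a1 to d4 makes exactly 3 down-moves and 3 right-moves in some order.
With no other constraints that would be C(6,3) = 20 routes.
Split at d2 and multiply the segment counts: a1→d2: 4; d2→d4: 1; product = 4.
That gives 4 routes.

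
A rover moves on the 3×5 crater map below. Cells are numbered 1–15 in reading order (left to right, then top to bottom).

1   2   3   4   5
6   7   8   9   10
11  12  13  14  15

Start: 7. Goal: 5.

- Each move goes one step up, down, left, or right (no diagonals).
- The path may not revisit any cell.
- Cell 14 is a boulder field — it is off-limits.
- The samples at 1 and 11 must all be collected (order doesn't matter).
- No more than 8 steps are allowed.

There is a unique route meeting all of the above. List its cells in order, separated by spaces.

7 12 11 6 1 2 3 4 5

Any route must reach 1 and 11 and still end at 5 within 8 moves, so the order of the required stops is forced.
Route from 7: down 1 to 12, left 1 to 11, up 2 to 1, right 4 to 5 — 8 moves in all.
Check: all required cells visited; 8 ≤ 8 moves.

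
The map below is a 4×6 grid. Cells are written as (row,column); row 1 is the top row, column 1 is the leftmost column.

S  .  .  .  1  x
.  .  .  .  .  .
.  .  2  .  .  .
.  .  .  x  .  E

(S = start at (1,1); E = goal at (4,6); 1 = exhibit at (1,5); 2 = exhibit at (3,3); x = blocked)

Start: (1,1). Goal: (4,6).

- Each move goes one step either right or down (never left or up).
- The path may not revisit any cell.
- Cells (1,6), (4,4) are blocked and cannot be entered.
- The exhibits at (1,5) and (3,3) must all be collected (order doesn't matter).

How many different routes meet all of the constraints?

A right/down-only route from (1,1) to (4,6) makes exactly 3 down-moves and 5 right-moves in some order.
With no other constraints that would be C(8,3) = 56 routes.
(3,3) is below but to the left of (1,5): going (1,5) → (3,3) would need a leftward move and (3,3) → (1,5) an upward move, so no right/down-only route can visit both required cells.
No route satisfies every constraint, so the count is 0.

0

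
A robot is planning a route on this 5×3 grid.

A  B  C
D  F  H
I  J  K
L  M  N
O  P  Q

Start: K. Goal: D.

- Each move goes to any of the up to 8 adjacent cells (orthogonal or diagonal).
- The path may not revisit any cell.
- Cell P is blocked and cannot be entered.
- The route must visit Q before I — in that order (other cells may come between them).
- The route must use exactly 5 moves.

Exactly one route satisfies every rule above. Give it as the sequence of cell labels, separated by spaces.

K N Q M I D

The waypoints must appear in the order Q, I, with no cell reused.
Route from K: 2× down (reaching Q), 2× up-left (reaching I), up to D — 5 moves in all.
Check: order respected (Q at step 2, I at step 4); 5 moves as required.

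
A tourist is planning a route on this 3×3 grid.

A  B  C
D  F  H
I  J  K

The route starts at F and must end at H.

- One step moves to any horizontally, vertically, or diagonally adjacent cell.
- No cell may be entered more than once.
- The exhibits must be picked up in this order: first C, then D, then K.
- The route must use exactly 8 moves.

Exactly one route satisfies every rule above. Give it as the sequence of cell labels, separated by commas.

The waypoints must appear in the order C, D, K, with no cell reused.
Route from F: up-right to C, 2× left (reaching A), 2× down (reaching I), 2× right (reaching K), up to H — 8 moves in all.
Check: order respected (C at step 1, D at step 4, K at step 7); 8 moves as required.

F, C, B, A, D, I, J, K, H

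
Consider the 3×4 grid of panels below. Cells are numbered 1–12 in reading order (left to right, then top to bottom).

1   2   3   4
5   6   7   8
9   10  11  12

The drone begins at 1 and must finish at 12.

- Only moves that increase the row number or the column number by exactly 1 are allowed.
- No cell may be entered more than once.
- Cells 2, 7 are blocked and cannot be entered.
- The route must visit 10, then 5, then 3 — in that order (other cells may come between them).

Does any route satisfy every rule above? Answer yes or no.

no

5 lies above 10, so going from 10 to 5 would need an upward move — but moves only go right/down, so 10 cannot be visited before 5.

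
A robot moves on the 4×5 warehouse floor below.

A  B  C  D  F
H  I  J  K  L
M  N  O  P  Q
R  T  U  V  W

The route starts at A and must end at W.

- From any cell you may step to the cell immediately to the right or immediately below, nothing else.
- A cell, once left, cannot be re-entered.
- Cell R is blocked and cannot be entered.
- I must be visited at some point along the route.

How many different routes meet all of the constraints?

20

A right/down-only route from A to W makes exactly 3 down-moves and 4 right-moves in some order.
With no other constraints that would be C(7,3) = 35 routes.
Split at I and multiply the segment counts (each segment already excludes blocked cells): A→I: 2; I→W: 10; product = 20.
That gives 20 routes.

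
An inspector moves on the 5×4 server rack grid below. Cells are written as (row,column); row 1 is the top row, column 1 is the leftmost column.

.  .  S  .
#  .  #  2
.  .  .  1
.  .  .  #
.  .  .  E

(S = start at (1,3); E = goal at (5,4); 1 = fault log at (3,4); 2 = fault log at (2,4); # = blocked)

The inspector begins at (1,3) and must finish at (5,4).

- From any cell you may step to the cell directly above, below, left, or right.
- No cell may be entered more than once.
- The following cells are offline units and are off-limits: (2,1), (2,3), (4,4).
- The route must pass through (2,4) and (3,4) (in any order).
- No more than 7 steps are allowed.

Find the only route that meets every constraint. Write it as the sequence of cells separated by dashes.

(1,3) - (1,4) - (2,4) - (3,4) - (3,3) - (4,3) - (5,3) - (5,4)

The 7-move cap with required stops at (2,4), (3,4) leaves no slack for detours.
Route from (1,3): right 1 to (1,4), down 2 to (3,4), left 1 to (3,3), down 2 to (5,3), right 1 to (5,4) — 7 moves in all.
Check: all required cells visited; 7 ≤ 7 moves.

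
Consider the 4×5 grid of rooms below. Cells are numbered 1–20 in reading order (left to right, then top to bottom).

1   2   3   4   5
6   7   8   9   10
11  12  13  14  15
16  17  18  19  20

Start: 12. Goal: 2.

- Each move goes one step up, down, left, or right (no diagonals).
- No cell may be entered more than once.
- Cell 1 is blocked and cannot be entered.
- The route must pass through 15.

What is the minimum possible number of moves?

8

Any route passes through 15 somewhere between 12 and 2. Summing Manhattan distances along the two legs (12 → 15 → 2) gives a lower bound of 3 + 5 = 8 moves.
A route of 8 moves achieves this: 12 → 13 → 14 → 15 → 10 → 5 → 4 → 3 → 2.
Since 8 matches the lower bound, it is optimal.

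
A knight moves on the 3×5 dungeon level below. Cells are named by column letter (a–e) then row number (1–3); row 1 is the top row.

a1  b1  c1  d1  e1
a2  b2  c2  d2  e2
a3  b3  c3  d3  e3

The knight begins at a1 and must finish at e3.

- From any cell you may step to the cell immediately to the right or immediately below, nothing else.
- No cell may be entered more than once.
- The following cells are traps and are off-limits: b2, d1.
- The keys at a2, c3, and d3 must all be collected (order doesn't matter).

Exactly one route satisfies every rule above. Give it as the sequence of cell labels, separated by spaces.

a1 a2 a3 b3 c3 d3 e3

Moves only go right or down, so the column and row indices never decrease.
Route from a1: 2× down (reaching a3), 4× right (reaching e3) — 6 moves in all.
Check: all required cells visited.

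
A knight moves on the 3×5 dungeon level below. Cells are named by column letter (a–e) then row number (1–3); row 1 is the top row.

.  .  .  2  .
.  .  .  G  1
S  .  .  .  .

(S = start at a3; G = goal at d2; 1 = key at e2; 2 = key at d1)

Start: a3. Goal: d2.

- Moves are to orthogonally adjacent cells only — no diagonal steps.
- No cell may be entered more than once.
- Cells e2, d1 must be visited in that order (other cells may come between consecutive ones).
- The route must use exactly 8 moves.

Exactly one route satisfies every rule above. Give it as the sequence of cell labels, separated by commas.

a3, b3, c3, d3, e3, e2, e1, d1, d2

The waypoints must appear in the order e2, d1, with no cell reused.
Route from a3: right 4 to e3, up 2 to e1, left 1 to d1, down 1 to d2 — 8 moves in all.
Check: order respected (1 at step 5, 2 at step 7); 8 moves as required.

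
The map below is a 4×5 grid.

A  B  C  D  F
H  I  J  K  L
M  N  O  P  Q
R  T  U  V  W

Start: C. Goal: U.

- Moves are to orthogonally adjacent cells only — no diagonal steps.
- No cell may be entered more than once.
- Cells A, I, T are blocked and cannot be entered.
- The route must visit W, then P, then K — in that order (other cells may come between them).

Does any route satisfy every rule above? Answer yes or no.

yes

One route that works: C → D → F → L → Q → W → V → P → K → J → O → U.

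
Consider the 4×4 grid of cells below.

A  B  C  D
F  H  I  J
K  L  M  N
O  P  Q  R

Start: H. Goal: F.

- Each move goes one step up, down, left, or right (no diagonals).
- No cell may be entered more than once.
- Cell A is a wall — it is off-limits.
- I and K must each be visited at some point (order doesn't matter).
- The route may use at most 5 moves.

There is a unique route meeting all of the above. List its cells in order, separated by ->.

H -> I -> M -> L -> K -> F

The 5-move cap with required stops at I, K leaves no slack for detours.
Route from H: right 1 to I, down 1 to M, left 2 to K, up 1 to F — 5 moves in all.
Check: all required cells visited; 5 ≤ 5 moves.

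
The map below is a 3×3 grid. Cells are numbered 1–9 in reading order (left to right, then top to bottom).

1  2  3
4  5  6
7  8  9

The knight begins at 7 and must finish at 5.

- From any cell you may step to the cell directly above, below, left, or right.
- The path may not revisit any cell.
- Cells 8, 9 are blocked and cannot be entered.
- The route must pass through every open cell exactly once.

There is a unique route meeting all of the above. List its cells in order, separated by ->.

7 -> 4 -> 1 -> 2 -> 3 -> 6 -> 5

Need to visit all 7 open cells exactly once, starting at 7 and ending at 5.
Route from 7: 2× up (reaching 1), 2× right (reaching 3), down to 6, left to 5 — 6 moves in all.
Check: all 7 open cells covered.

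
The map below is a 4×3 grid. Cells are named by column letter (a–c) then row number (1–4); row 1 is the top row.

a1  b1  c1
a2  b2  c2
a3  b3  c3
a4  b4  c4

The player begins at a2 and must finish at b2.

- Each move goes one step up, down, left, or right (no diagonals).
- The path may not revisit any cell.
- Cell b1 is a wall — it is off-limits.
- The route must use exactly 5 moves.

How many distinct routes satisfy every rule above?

2

Need simple routes of exactly 5 moves from a2 to b2 (Manhattan distance 1, so 2 moves are spent on a detour and 2 undoing it).
Enumerating: a2 a3 a4 b4 b3 b2 | a2 a3 b3 c3 c2 b2.
That gives 2 routes.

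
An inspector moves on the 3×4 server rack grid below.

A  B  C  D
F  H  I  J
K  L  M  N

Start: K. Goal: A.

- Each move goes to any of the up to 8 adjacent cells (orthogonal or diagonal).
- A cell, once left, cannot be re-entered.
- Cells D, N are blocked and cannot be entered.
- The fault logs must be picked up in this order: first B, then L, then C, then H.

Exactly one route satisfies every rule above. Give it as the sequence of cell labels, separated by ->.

K -> F -> B -> I -> L -> M -> J -> C -> H -> A

The waypoints must appear in the order B, L, C, H, with no cell reused.
Route from K: up to F, up-right to B, down-right to I, down-left to L, right to M, up-right to J, up-left to C, down-left to H, up-left to A — 9 moves in all.
Check: order respected (B at step 2, L at step 4, C at step 7, H at step 8).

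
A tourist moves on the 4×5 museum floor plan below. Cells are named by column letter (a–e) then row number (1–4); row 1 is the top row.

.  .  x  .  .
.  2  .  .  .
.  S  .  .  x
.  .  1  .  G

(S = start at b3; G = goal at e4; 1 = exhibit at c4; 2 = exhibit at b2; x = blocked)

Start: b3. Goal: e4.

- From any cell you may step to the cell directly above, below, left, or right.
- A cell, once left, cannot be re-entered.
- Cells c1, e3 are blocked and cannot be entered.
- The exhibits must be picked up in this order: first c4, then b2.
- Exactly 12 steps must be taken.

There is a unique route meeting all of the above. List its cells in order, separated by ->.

The waypoints must appear in the order c4, b2, with no cell reused.
Route from b3: right to c3, down to c4, 2× left (reaching a4), 2× up (reaching a2), 3× right (reaching d2), 2× down (reaching d4), right to e4 — 12 moves in all.
Check: order respected (1 at step 2, 2 at step 7); 12 moves as required.

b3 -> c3 -> c4 -> b4 -> a4 -> a3 -> a2 -> b2 -> c2 -> d2 -> d3 -> d4 -> e4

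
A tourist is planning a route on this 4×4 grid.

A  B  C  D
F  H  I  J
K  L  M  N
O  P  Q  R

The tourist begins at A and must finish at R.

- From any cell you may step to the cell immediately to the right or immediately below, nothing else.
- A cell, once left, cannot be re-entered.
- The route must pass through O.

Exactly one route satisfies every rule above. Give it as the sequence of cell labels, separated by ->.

Moves only go right or down, so the column and row indices never decrease.
Route from A: down 3 to O, right 3 to R — 6 moves in all.
Check: all required cells visited.

A -> F -> K -> O -> P -> Q -> R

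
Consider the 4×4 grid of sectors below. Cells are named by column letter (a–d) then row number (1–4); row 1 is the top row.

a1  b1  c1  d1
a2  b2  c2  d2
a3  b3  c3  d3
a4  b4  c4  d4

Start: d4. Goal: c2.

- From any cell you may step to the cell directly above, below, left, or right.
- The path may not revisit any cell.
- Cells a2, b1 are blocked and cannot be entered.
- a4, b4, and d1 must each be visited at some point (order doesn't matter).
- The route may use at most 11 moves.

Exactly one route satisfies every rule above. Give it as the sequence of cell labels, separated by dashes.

d4 - c4 - b4 - a4 - a3 - b3 - c3 - d3 - d2 - d1 - c1 - c2

The budget equals the shortest possible length, so every move has to be on a shortest route through the required cells.
Route from d4: left 3 to a4, up 1 to a3, right 3 to d3, up 2 to d1, left 1 to c1, down 1 to c2 — 11 moves in all.
Check: all required cells visited; 11 ≤ 11 moves.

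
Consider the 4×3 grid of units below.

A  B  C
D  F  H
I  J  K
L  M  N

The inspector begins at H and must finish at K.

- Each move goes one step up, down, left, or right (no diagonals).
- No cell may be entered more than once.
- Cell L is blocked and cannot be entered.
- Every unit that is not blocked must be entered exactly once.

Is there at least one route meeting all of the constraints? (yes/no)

Colour the cells like a checkerboard: each orthogonal step flips colour, so a Hamiltonian route alternates colours. Here there are 6 cells of one colour and 5 of the other, with start on the opposite colour to the goal — the counts and endpoints can't be arranged into an alternating sequence of length 11, so no Hamiltonian route exists.

no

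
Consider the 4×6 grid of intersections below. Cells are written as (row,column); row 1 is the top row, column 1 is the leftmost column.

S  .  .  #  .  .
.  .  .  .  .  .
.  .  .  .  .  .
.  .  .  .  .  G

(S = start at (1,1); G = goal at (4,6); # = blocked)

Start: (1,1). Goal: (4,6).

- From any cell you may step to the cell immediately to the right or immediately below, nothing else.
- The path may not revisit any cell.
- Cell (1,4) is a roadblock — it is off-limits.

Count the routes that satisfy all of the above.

46

A right/down-only route from (1,1) to (4,6) makes exactly 3 down-moves and 5 right-moves in some order.
With no other constraints that would be C(8,3) = 56 routes.
Subtract routes through each blocked cell (inclusion–exclusion for overlaps): − through (1,4): 10 → 46.
That gives 46 routes.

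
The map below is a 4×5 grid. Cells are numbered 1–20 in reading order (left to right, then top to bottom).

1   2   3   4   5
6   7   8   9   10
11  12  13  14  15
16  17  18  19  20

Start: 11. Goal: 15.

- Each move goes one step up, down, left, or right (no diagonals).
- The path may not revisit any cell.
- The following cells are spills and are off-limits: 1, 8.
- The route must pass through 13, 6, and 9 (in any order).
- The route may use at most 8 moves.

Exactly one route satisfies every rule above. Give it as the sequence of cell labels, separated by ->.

The 8-move cap with required stops at 13, 6, 9 leaves no slack for detours.
Route from 11: up 1 to 6, right 1 to 7, down 1 to 12, right 2 to 14, up 1 to 9, right 1 to 10, down 1 to 15 — 8 moves in all.
Check: all required cells visited; 8 ≤ 8 moves.

11 -> 6 -> 7 -> 12 -> 13 -> 14 -> 9 -> 10 -> 15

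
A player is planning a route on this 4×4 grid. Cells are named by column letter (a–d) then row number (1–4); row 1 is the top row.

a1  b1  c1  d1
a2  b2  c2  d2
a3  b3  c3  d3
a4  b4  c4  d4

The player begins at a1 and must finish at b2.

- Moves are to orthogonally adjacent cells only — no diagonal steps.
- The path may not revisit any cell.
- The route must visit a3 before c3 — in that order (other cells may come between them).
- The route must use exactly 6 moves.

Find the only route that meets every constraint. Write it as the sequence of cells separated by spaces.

a1 a2 a3 b3 c3 c2 b2

The waypoints must appear in the order a3, c3, with no cell reused.
Route from a1: down 2 to a3, right 2 to c3, up 1 to c2, left 1 to b2 — 6 moves in all.
Check: order respected (a3 at step 2, c3 at step 4); 6 moves as required.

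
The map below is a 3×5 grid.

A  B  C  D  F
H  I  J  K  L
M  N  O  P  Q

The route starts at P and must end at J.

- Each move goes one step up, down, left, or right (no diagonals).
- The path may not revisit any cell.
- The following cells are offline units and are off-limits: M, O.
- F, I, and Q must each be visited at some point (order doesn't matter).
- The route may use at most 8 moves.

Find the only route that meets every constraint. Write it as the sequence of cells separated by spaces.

The 8-move cap with required stops at F, I, Q leaves no slack for detours.
Route from P: right 1 to Q, up 2 to F, left 3 to B, down 1 to I, right 1 to J — 8 moves in all.
Check: all required cells visited; 8 ≤ 8 moves.

P Q L F D C B I J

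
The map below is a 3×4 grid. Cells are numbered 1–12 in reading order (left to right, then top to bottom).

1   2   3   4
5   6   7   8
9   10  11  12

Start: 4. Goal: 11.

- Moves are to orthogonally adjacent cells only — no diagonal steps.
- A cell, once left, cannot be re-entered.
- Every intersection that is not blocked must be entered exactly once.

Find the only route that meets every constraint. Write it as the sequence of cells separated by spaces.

Need to visit all 12 open cells exactly once, starting at 4 and ending at 11.
Route from 4: left 3 to 1, down 2 to 9, right 1 to 10, up 1 to 6, right 2 to 8, down 1 to 12, left 1 to 11 — 11 moves in all.
Check: all 12 open cells covered.

4 3 2 1 5 9 10 6 7 8 12 11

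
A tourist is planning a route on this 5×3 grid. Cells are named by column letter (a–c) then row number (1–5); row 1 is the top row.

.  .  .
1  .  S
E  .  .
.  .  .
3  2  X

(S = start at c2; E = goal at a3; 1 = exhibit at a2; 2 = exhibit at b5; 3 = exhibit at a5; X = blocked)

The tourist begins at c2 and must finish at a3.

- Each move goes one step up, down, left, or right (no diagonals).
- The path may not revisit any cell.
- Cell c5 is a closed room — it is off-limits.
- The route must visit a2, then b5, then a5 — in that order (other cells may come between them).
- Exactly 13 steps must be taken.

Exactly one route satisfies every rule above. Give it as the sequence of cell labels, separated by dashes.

The waypoints must appear in the order a2, b5, a5, with no cell reused.
Route from c2: up to c1, 2× left (reaching a1), down to a2, right to b2, down to b3, right to c3, down to c4, left to b4, down to b5, left to a5, 2× up (reaching a3) — 13 moves in all.
Check: order respected (1 at step 4, 2 at step 10, 3 at step 11); 13 moves as required.

c2 - c1 - b1 - a1 - a2 - b2 - b3 - c3 - c4 - b4 - b5 - a5 - a4 - a3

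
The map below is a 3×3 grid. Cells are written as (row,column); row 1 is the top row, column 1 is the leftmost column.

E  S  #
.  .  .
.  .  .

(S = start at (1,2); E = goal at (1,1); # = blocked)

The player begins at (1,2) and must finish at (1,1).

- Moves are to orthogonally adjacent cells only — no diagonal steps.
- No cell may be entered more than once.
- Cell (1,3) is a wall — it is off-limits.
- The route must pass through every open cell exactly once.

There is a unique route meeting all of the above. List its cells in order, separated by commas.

(1,2), (2,2), (2,3), (3,3), (3,2), (3,1), (2,1), (1,1)

Need to visit all 8 open cells exactly once, starting at (1,2) and ending at (1,1).
Cell (2,3) has only two open neighbours ((3,3) and (2,2)), so the path must pass straight through it: one of those is the cell it's entered from and the other is where it exits.
Route from (1,2): down to (2,2), right to (2,3), down to (3,3), 2× left (reaching (3,1)), 2× up (reaching (1,1)) — 7 moves in all.
Check: all 8 open cells covered.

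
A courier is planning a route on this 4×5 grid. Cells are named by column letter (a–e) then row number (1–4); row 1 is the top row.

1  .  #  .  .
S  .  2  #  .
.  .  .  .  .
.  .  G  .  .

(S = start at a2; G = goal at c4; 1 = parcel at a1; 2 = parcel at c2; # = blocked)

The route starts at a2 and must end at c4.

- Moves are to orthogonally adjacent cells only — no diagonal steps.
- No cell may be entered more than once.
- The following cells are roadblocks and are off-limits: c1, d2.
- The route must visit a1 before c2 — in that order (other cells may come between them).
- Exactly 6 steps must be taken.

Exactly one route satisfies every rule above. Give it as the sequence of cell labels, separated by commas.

The waypoints must appear in the order a1, c2, with no cell reused.
Route from a2: up 1 to a1, right 1 to b1, down 1 to b2, right 1 to c2, down 2 to c4 — 6 moves in all.
Check: order respected (1 at step 1, 2 at step 4); 6 moves as required.

a2, a1, b1, b2, c2, c3, c4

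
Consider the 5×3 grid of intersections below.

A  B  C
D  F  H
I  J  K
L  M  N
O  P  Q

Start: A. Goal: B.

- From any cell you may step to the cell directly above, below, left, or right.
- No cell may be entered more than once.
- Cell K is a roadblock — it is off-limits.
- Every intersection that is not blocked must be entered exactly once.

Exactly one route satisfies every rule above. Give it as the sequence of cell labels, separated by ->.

A -> D -> I -> L -> O -> P -> Q -> N -> M -> J -> F -> H -> C -> B

Need to visit all 14 open cells exactly once, starting at A and ending at B.
Cell O has only two open neighbours (L and P), so the path must pass straight through it: one of those is the cell it's entered from and the other is where it exits.
Route from A: 4× down (reaching O), 2× right (reaching Q), up to N, left to M, 2× up (reaching F), right to H, up to C, left to B — 13 moves in all.
Check: all 14 open cells covered.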